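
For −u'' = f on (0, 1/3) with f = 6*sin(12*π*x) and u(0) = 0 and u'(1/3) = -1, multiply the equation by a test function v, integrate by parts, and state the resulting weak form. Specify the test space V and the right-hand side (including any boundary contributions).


V = {v ∈ H^1(0, 1/3) : v(0) = 0} (test functions vanish at x = 0 where u is specified); weak form: ∫_0^1/3 u'v' dx = ∫_0^1/3 (6*sin(12*π*x)) v dx − v(1/3) for all v ∈ V.

Multiply both sides by a test function v and integrate from 0 to 1/3:
  ∫_0^1/3 −u''(x) v(x) dx = ∫_0^1/3 f(x) v(x) dx.
Integrate the LHS by parts once:
  ∫_0^1/3 −u'' v dx = −[u'(x) v(x)]_0^1/3 + ∫_0^1/3 u'(x) v'(x) dx.
Thus ∫_0^1/3 u'(x) v'(x) dx = ∫_0^1/3 f(x) v(x) dx + [u'(x) v(x)]_0^1/3.
Choose V so that boundary terms are either known or forced to vanish.
Mixed BC: u(0) = 0 (Dirichlet) and u'(1/3) = -1 (Neumann). Define V = {v ∈ H^1(0, 1/3) : v(0) = 0}. Then [u' v]_0^1/3 = u'(1/3)·v(1/3) − u'(0)·0 = − v(1/3).
Weak formulation: find u (satisfying any essential BC) such that ∫_0^1/3 u'(x) v'(x) dx = ∫_0^1/3 f v dx − v(1/3) for all v ∈ V (Dirichlet at 0 absorbed into V; Neumann datum at x = 1/3 contributes the boundary term).
Substituting f(x) = 6*sin(12*π*x), the right-hand side is ∫_0^1/3 (6*sin(12*π*x)) v dx − v(1/3).


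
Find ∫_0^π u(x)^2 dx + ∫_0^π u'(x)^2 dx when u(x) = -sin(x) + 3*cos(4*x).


||u||_{H^1(0,π)}^2 = 68/5 + 155*π/2

u'(x) = -12*sin(4*x) - cos(x).
Expand u² and (u')² and integrate term by term on (0, π), using: for integers n ≥ 1, ∫_0^π sin²(nx) dx = ∫_0^π cos²(nx) dx = π/2; for n ≠ n', ∫_0^π sin(nx)sin(n'x) dx = ∫_0^π cos(nx)cos(n'x) dx = 0; and by product-to-sum, ∫_0^π sin(nx)cos(n'x) dx = ½∫_0^π [sin((n+n')x) + sin((n−n')x)] dx, which is 0 when n+n' is even and 2n/(n²−n'²) when n+n' is odd (it need not vanish on (0, π)).
  u² squared terms: (-1)²·∫sin(x)² dx = 1·π/2 = π/2;  (3)²·∫cos(4x)² dx = 9·π/2 = 9*π/2.
  u² cross terms: 2·(-1)·(3)·∫sin(x)·cos(4x) dx = -6·(-2/15) = 4/5.
  So ∫_0^π u² dx = π/2 + 9*π/2 + 4/5 = 4/5 + 5*π.
  (u')² squared terms: (-1)²·∫cos(x)² dx = 1·π/2 = π/2;  (-12)²·∫sin(4x)² dx = 144·π/2 = 72*π.
  (u')² cross terms: 2·(-1)·(-12)·∫cos(x)·sin(4x) dx = 24·(8/15) = 64/5.
  So ∫_0^π (u')² dx = π/2 + 72*π + 64/5 = 64/5 + 145*π/2.
||u||_{H^1}^2 = (4/5 + 5*π) + (64/5 + 145*π/2) = 68/5 + 155*π/2.


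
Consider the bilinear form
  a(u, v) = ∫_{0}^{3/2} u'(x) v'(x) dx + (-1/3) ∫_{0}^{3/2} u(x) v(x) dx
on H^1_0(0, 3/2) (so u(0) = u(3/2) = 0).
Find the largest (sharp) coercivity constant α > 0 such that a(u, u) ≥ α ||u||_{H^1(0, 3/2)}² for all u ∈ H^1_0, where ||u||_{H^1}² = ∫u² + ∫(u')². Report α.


α = (-3 + 4*π^2)/(9 + 4*π^2)

Coercivity of a(·,·) on H^1_0(0, 3/2) means a(u, u) ≥ α ||u||_{H^1}² for every u ∈ H^1_0.
The interval has length L = 3/2, and Poincaré/coercivity depend only on L. Here a(u, u) = ∫(u')² + (-1/3)·∫u².
Here c = -1/3 < 0 with |c| < (π/L)² = 4*π^2/9, so coercivity still holds. The condition a(u,u) ≥ α||u||_{H^1}² reads (1−α)∫(u')² ≥ (α−c)∫u². Any admissible α is ≤ 1 (rapidly oscillating u have ∫u²/∫(u')² → 0), and α = 1 would force 0 ≥ (1−c)∫u², impossible since c < 1; so 1−α > 0. By the sharp Poincaré inequality on H^1_0 of an interval of length L, ∫(u')² ≥ (π/L)²∫u² with equality for the first sine mode sin(π(x−x₀)/L) (x₀ the left endpoint), so the inequality holds for all u iff (1−α)(π/L)² ≥ α − c, i.e. α ≤ ((π/L)² + c)/((π/L)² + 1) = (1 + c(L/π)²)/(1 + (L/π)²). (Direct route, valid since c ≤ 0: Poincaré gives c∫u² ≥ c(L/π)²∫(u')², so a(u,u) ≥ (1 + c(L/π)²)∫(u')², while ||u||_{H^1}² ≤ (1 + (L/π)²)∫(u')²; dividing yields the same α.) With (π/L)² = 4*π^2/9 and c = -1/3, the largest admissible constant is α = ((π/L)² + c)/((π/L)² + 1).
Simplifying, α = (-3 + 4*π^2)/(9 + 4*π^2).


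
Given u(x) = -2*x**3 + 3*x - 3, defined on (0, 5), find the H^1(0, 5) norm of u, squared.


||u||_{H^1}^2 = 421805/7

The H^1 norm (squared) on an interval (0, L) is
  ||u||_{H^1}^2 = ∫_0^L u(x)^2 dx + ∫_0^L u'(x)^2 dx.
Compute u'(x) = 3 - 6*x**2.
Then u(x)^2 = 4*x**6 - 12*x**4 + 12*x**3 + 9*x**2 - 18*x + 9 and u'(x)^2 = 36*x**4 - 36*x**2 + 9.
Integrate each monomial from 0 to 5 using ∫_0^5 c·x^n dx = c·5^(n+1)/(n+1):
  ∫_0^5 u(x)^2 dx = ∫_0^5 (4*x^6 - 12*x^4 + 12*x^3 + 9*x^2 - 18*x + 9) dx. Term by term:
    ∫_0^5 4*x^6 dx = 312500/7;  ∫_0^5 -12*x^4 dx = -7500;  ∫_0^5 12*x^3 dx = 1875;
    ∫_0^5 9*x^2 dx = 375;  ∫_0^5 -18*x dx = -225;  ∫_0^5 9 dx = 45.
  Sum: 312500/7 − 7500 + 1875 + 375 − 225 + 45 = 274490/7.
  ∫_0^5 u'(x)^2 dx = ∫_0^5 (36*x^4 - 36*x^2 + 9) dx. Term by term:
    ∫_0^5 36*x^4 dx = 22500;  ∫_0^5 -36*x^2 dx = -1500;  ∫_0^5 9 dx = 45.
  Sum: 22500 − 1500 + 45 = 21045.
Adding: ||u||_{H^1}^2 = 274490/7 + 21045 = 421805/7.


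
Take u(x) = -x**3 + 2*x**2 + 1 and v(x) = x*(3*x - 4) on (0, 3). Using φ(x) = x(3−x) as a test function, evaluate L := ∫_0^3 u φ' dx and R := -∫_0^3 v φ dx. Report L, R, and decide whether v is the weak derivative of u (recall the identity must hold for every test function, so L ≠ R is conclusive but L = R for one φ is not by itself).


LHS = 189/20, RHS = -189/20. No, v is not the weak derivative of u.

u(x) = -x**3 + 2*x**2 + 1, classical derivative u'(x) = -3*x**2 + 4*x.
φ(x) = x(3−x), so φ'(x) = 3 - 2*x.
Note φ(0) = φ(3) = 0, so the boundary term u·φ vanishes.
LHS = ∫_0^3 u(x) φ'(x) dx = ∫_0^3 (2*x^4 - 7*x^3 + 6*x^2 - 2*x + 3) dx. Term by term:
  ∫_0^3 2*x^4 dx = 486/5;  ∫_0^3 -7*x^3 dx = -567/4;  ∫_0^3 6*x^2 dx = 54;
  ∫_0^3 -2*x dx = -9;  ∫_0^3 3 dx = 9.
Sum: 486/5 − 567/4 + 54 − 9 + 9 = 189/20.
So LHS = 189/20.
∫_0^3 v(x) φ(x) dx = ∫_0^3 (-3*x^4 + 13*x^3 - 12*x^2) dx. Term by term:
  ∫_0^3 -3*x^4 dx = -729/5;  ∫_0^3 13*x^3 dx = 1053/4;  ∫_0^3 -12*x^2 dx = -108.
Sum: -729/5 + 1053/4 − 108 = 189/20.
So RHS = -∫_0^3 v(x) φ(x) dx = -189/20.
LHS − RHS = 189/10 ≠ 0, so the identity fails.
(For a valid weak derivative the identity must hold for EVERY test function, in particular this one. The failure shows v is NOT the weak derivative of u.)
Correct weak derivative would be u'(x) = -3*x**2 + 4*x.


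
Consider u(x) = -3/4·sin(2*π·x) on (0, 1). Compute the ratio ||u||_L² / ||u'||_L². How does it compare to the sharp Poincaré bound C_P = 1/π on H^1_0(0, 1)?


||u||_L² / ||u'||_L² = 1/(2*π) < C_P = 1/π.

u(x) = -3/4·sin(2*π·x), so u'(x) = -3*π*cos(2*π*x)/2.
Writing u(x) = A·sin(kπx/L) with A = -3/4 and k = 2, use ∫_0^L sin²(kπx/L) dx = L/2 and ∫_0^L cos²(kπx/L) dx = L/2.
u² = 9/16·sin²(2*π·x) and (u')² = 9*π^2/4·cos²(2*π·x), and each of sin², cos² integrates to L/2 = 1/2 over (0, 1).
∫_0^1 u² dx = 9/32, so ||u||_L² = 3*sqrt(2)/8.
∫_0^1 (u')² dx = 9*π^2/8, so ||u'||_L² = 3*sqrt(2)*π/4.
Ratio ||u||_L² / ||u'||_L² = 1/(2*π).
Sharp Poincaré constant on H^1_0(0, 1) is C_P = L/π = 1/π, achieved by sin(π·x).
This is the k = 2 harmonic; the ratio L/(kπ) is strictly less than C_P = L/π, consistent with the sharp inequality ||u||_L² ≤ C_P ||u'||_L².


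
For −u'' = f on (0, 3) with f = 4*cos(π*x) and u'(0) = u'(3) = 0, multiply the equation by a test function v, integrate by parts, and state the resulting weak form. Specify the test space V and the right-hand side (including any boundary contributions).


V = H^1(0, 3) (no boundary constraint on v; u is determined up to an additive constant); weak form: ∫_0^3 u'v' dx = ∫_0^3 (4*cos(π*x)) v dx for all v ∈ V.

Multiply both sides by a test function v and integrate from 0 to 3:
  ∫_0^3 −u''(x) v(x) dx = ∫_0^3 f(x) v(x) dx.
Integrate the LHS by parts once:
  ∫_0^3 −u'' v dx = −[u'(x) v(x)]_0^3 + ∫_0^3 u'(x) v'(x) dx.
Thus ∫_0^3 u'(x) v'(x) dx = ∫_0^3 f(x) v(x) dx + [u'(x) v(x)]_0^3.
Choose V so that boundary terms are either known or forced to vanish.
u has homogeneous Neumann: u'(0) = u'(3) = 0. So [u' v]_0^3 = 0·v(3) − 0·v(0) = 0 for any v; take V = H^1(0, 3).
Weak formulation: find u (satisfying any essential BC) such that ∫_0^3 u'(x) v'(x) dx = ∫_0^3 f v dx for all v ∈ V (homogeneous Neumann, so boundary terms vanish).
Substituting f(x) = 4*cos(π*x), the right-hand side is ∫_0^3 (4*cos(π*x)) v dx.
Compatibility check (pure Neumann): taking v ≡ 1 ∈ V gives 0 = ∫_0^3 f dx + (0) − (0), i.e. ∫_0^3 f dx must equal u'(0) − u'(3) = 0. Indeed ∫_0^3 (4*cos(π*x)) dx = 0, so the data are compatible. The solution is then unique only up to an additive constant (fix it e.g. by requiring ∫_0^3 u dx = 0).


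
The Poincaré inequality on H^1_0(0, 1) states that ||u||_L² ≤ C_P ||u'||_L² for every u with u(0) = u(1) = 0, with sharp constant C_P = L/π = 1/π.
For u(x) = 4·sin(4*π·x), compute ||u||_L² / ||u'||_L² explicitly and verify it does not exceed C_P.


||u||_L² / ||u'||_L² = 1/(4*π) < C_P = 1/π.

u(x) = 4·sin(4*π·x), so u'(x) = 16*π*cos(4*π*x).
Writing u(x) = A·sin(kπx/L) with A = 4 and k = 4, use ∫_0^L sin²(kπx/L) dx = L/2 and ∫_0^L cos²(kπx/L) dx = L/2.
u² = 16·sin²(4*π·x) and (u')² = 256*π^2·cos²(4*π·x), and each of sin², cos² integrates to L/2 = 1/2 over (0, 1).
∫_0^1 u² dx = 8, so ||u||_L² = 2*sqrt(2).
∫_0^1 (u')² dx = 128*π^2, so ||u'||_L² = 8*sqrt(2)*π.
Ratio ||u||_L² / ||u'||_L² = 1/(4*π).
Sharp Poincaré constant on H^1_0(0, 1) is C_P = L/π = 1/π, achieved by sin(π·x).
This is the k = 4 harmonic; the ratio L/(kπ) is strictly less than C_P = L/π, consistent with the sharp inequality ||u||_L² ≤ C_P ||u'||_L².


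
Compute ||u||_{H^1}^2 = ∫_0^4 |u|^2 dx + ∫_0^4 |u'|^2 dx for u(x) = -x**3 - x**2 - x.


||u||_{H^1}^2 = 256556/35

The H^1 norm (squared) on an interval (0, L) is
  ||u||_{H^1}^2 = ∫_0^L u(x)^2 dx + ∫_0^L u'(x)^2 dx.
Compute u'(x) = -3*x**2 - 2*x - 1.
Then u(x)^2 = x**6 + 2*x**5 + 3*x**4 + 2*x**3 + x**2 and u'(x)^2 = 9*x**4 + 12*x**3 + 10*x**2 + 4*x + 1.
Integrate each monomial from 0 to 4 using ∫_0^4 c·x^n dx = c·4^(n+1)/(n+1):
  ∫_0^4 u(x)^2 dx = ∫_0^4 (x^6 + 2*x^5 + 3*x^4 + 2*x^3 + x^2) dx. Term by term:
    ∫_0^4 x^6 dx = 16384/7;  ∫_0^4 2*x^5 dx = 4096/3;  ∫_0^4 3*x^4 dx = 3072/5;
    ∫_0^4 2*x^3 dx = 128;  ∫_0^4 x^2 dx = 64/3.
  Sum: 16384/7 + 4096/3 + 3072/5 + 128 + 64/3 = 469312/105.
  ∫_0^4 u'(x)^2 dx = ∫_0^4 (9*x^4 + 12*x^3 + 10*x^2 + 4*x + 1) dx. Term by term:
    ∫_0^4 9*x^4 dx = 9216/5;  ∫_0^4 12*x^3 dx = 768;  ∫_0^4 10*x^2 dx = 640/3;
    ∫_0^4 4*x dx = 32;  ∫_0^4 1 dx = 4.
  Sum: 9216/5 + 768 + 640/3 + 32 + 4 = 42908/15.
Adding: ||u||_{H^1}^2 = 469312/105 + 42908/15 = 256556/35.


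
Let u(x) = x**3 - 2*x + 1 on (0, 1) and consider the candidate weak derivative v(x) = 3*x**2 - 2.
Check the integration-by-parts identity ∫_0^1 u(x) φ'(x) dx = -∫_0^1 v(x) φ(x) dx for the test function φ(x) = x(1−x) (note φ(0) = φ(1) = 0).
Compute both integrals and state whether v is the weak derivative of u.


LHS = 11/60, RHS = 11/60. Yes, v = u' weakly.

u(x) = x**3 - 2*x + 1, classical derivative u'(x) = 3*x**2 - 2.
φ(x) = x(1−x), so φ'(x) = 1 - 2*x.
Note φ(0) = φ(1) = 0, so the boundary term u·φ vanishes.
LHS = ∫_0^1 u(x) φ'(x) dx = ∫_0^1 (-2*x^4 + x^3 + 4*x^2 - 4*x + 1) dx. Term by term:
  ∫_0^1 -2*x^4 dx = -2/5;  ∫_0^1 x^3 dx = 1/4;  ∫_0^1 4*x^2 dx = 4/3;
  ∫_0^1 -4*x dx = -2;  ∫_0^1 1 dx = 1.
Sum: -2/5 + 1/4 + 4/3 − 2 + 1 = 11/60.
So LHS = 11/60.
∫_0^1 v(x) φ(x) dx = ∫_0^1 (-3*x^4 + 3*x^3 + 2*x^2 - 2*x) dx. Term by term:
  ∫_0^1 -3*x^4 dx = -3/5;  ∫_0^1 3*x^3 dx = 3/4;  ∫_0^1 2*x^2 dx = 2/3;
  ∫_0^1 -2*x dx = -1.
Sum: -3/5 + 3/4 + 2/3 − 1 = -11/60.
So RHS = -∫_0^1 v(x) φ(x) dx = 11/60.
LHS = RHS, so the identity holds for this test φ.
Moreover u is smooth here and v(x) = u'(x) = 3*x**2 - 2 pointwise, so the identity holds for every test function. Hence v is the weak derivative of u.


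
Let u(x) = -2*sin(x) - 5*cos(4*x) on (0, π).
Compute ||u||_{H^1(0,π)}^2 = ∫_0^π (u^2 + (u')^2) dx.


||u||_{H^1(0,π)}^2 = -136/3 + 433*π/2

u'(x) = 20*sin(4*x) - 2*cos(x).
Expand u² and (u')² and integrate term by term on (0, π), using: for integers n ≥ 1, ∫_0^π sin²(nx) dx = ∫_0^π cos²(nx) dx = π/2; for n ≠ n', ∫_0^π sin(nx)sin(n'x) dx = ∫_0^π cos(nx)cos(n'x) dx = 0; and by product-to-sum, ∫_0^π sin(nx)cos(n'x) dx = ½∫_0^π [sin((n+n')x) + sin((n−n')x)] dx, which is 0 when n+n' is even and 2n/(n²−n'²) when n+n' is odd (it need not vanish on (0, π)).
  u² squared terms: (-5)²·∫cos(4x)² dx = 25·π/2 = 25*π/2;  (-2)²·∫sin(x)² dx = 4·π/2 = 2*π.
  u² cross terms: 2·(-5)·(-2)·∫cos(4x)·sin(x) dx = 20·(-2/15) = -8/3.
  So ∫_0^π u² dx = 25*π/2 + 2*π − 8/3 = -8/3 + 29*π/2.
  (u')² squared terms: (-2)²·∫cos(x)² dx = 4·π/2 = 2*π;  (20)²·∫sin(4x)² dx = 400·π/2 = 200*π.
  (u')² cross terms: 2·(-2)·(20)·∫cos(x)·sin(4x) dx = -80·(8/15) = -128/3.
  So ∫_0^π (u')² dx = 2*π + 200*π − 128/3 = -128/3 + 202*π.
||u||_{H^1}^2 = (-8/3 + 29*π/2) + (-128/3 + 202*π) = -136/3 + 433*π/2.


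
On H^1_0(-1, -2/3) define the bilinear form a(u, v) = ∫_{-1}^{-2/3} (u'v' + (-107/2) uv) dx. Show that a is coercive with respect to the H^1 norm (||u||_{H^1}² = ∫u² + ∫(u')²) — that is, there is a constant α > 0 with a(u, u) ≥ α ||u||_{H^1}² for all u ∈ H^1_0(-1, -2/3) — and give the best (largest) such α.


α = (-107 + 18*π^2)/(2*(1 + 9*π^2))

Coercivity of a(·,·) on H^1_0(-1, -2/3) means a(u, u) ≥ α ||u||_{H^1}² for every u ∈ H^1_0.
The interval has length L = 1/3, and Poincaré/coercivity depend only on L. Here a(u, u) = ∫(u')² + (-107/2)·∫u².
Here c = -107/2 < 0 with |c| < (π/L)² = 9*π^2, so coercivity still holds. The condition a(u,u) ≥ α||u||_{H^1}² reads (1−α)∫(u')² ≥ (α−c)∫u². Any admissible α is ≤ 1 (rapidly oscillating u have ∫u²/∫(u')² → 0), and α = 1 would force 0 ≥ (1−c)∫u², impossible since c < 1; so 1−α > 0. By the sharp Poincaré inequality on H^1_0 of an interval of length L, ∫(u')² ≥ (π/L)²∫u² with equality for the first sine mode sin(π(x−x₀)/L) (x₀ the left endpoint), so the inequality holds for all u iff (1−α)(π/L)² ≥ α − c, i.e. α ≤ ((π/L)² + c)/((π/L)² + 1) = (1 + c(L/π)²)/(1 + (L/π)²). (Direct route, valid since c ≤ 0: Poincaré gives c∫u² ≥ c(L/π)²∫(u')², so a(u,u) ≥ (1 + c(L/π)²)∫(u')², while ||u||_{H^1}² ≤ (1 + (L/π)²)∫(u')²; dividing yields the same α.) With (π/L)² = 9*π^2 and c = -107/2, the largest admissible constant is α = ((π/L)² + c)/((π/L)² + 1).
Simplifying, α = (-107 + 18*π^2)/(2*(1 + 9*π^2)).


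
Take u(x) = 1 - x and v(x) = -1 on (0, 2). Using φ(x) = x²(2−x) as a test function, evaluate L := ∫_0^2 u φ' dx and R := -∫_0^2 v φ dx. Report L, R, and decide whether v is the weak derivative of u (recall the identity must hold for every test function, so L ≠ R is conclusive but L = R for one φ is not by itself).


LHS = 4/3, RHS = 4/3. Yes, v = u' weakly.

u(x) = 1 - x, classical derivative u'(x) = -1.
φ(x) = x²(2−x), so φ'(x) = x*(4 - 3*x).
Note φ(0) = φ(2) = 0, so the boundary term u·φ vanishes.
LHS = ∫_0^2 u(x) φ'(x) dx = ∫_0^2 (3*x^3 - 7*x^2 + 4*x) dx. Term by term:
  ∫_0^2 3*x^3 dx = 12;  ∫_0^2 -7*x^2 dx = -56/3;  ∫_0^2 4*x dx = 8.
Sum: 12 − 56/3 + 8 = 4/3.
So LHS = 4/3.
∫_0^2 v(x) φ(x) dx = ∫_0^2 (x^3 - 2*x^2) dx. Term by term:
  ∫_0^2 x^3 dx = 4;  ∫_0^2 -2*x^2 dx = -16/3.
Sum: 4 − 16/3 = -4/3.
So RHS = -∫_0^2 v(x) φ(x) dx = 4/3.
LHS = RHS, so the identity holds for this test φ.
Moreover u is smooth here and v(x) = u'(x) = -1 pointwise, so the identity holds for every test function. Hence v is the weak derivative of u.


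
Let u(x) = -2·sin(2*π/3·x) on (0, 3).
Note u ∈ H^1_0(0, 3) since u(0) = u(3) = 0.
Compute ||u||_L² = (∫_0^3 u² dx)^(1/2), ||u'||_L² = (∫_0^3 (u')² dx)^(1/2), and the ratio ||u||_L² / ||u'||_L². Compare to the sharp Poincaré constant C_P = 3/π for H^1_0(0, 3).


||u||_L² / ||u'||_L² = 3/(2*π) < C_P = 3/π.

u(x) = -2·sin(2*π/3·x), so u'(x) = -4*π*cos(2*π*x/3)/3.
Writing u(x) = A·sin(kπx/L) with A = -2 and k = 2, use ∫_0^L sin²(kπx/L) dx = L/2 and ∫_0^L cos²(kπx/L) dx = L/2.
u² = 4·sin²(2*π/3·x) and (u')² = 16*π^2/9·cos²(2*π/3·x), and each of sin², cos² integrates to L/2 = 3/2 over (0, 3).
∫_0^3 u² dx = 6, so ||u||_L² = sqrt(6).
∫_0^3 (u')² dx = 8*π^2/3, so ||u'||_L² = 2*sqrt(6)*π/3.
Ratio ||u||_L² / ||u'||_L² = 3/(2*π).
Sharp Poincaré constant on H^1_0(0, 3) is C_P = L/π = 3/π, achieved by sin(π/3·x).
This is the k = 2 harmonic; the ratio L/(kπ) is strictly less than C_P = L/π, consistent with the sharp inequality ||u||_L² ≤ C_P ||u'||_L².


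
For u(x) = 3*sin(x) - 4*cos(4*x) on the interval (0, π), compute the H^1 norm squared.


||u||_{H^1(0,π)}^2 = 272/5 + 145*π

u'(x) = 16*sin(4*x) + 3*cos(x).
Expand u² and (u')² and integrate term by term on (0, π), using: for integers n ≥ 1, ∫_0^π sin²(nx) dx = ∫_0^π cos²(nx) dx = π/2; for n ≠ n', ∫_0^π sin(nx)sin(n'x) dx = ∫_0^π cos(nx)cos(n'x) dx = 0; and by product-to-sum, ∫_0^π sin(nx)cos(n'x) dx = ½∫_0^π [sin((n+n')x) + sin((n−n')x)] dx, which is 0 when n+n' is even and 2n/(n²−n'²) when n+n' is odd (it need not vanish on (0, π)).
  u² squared terms: (-4)²·∫cos(4x)² dx = 16·π/2 = 8*π;  (3)²·∫sin(x)² dx = 9·π/2 = 9*π/2.
  u² cross terms: 2·(-4)·(3)·∫cos(4x)·sin(x) dx = -24·(-2/15) = 16/5.
  So ∫_0^π u² dx = 8*π + 9*π/2 + 16/5 = 16/5 + 25*π/2.
  (u')² squared terms: (3)²·∫cos(x)² dx = 9·π/2 = 9*π/2;  (16)²·∫sin(4x)² dx = 256·π/2 = 128*π.
  (u')² cross terms: 2·(3)·(16)·∫cos(x)·sin(4x) dx = 96·(8/15) = 256/5.
  So ∫_0^π (u')² dx = 9*π/2 + 128*π + 256/5 = 256/5 + 265*π/2.
||u||_{H^1}^2 = (16/5 + 25*π/2) + (256/5 + 265*π/2) = 272/5 + 145*π.


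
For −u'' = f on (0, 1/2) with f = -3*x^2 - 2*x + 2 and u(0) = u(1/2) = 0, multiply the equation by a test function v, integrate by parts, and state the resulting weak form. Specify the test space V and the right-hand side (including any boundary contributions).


V = H^1_0(0, 1/2) (so v(0) = v(1/2) = 0); weak form: ∫_0^1/2 u'v' dx = ∫_0^1/2 (-3*x^2 - 2*x + 2) v dx for all v ∈ V.

Multiply both sides by a test function v and integrate from 0 to 1/2:
  ∫_0^1/2 −u''(x) v(x) dx = ∫_0^1/2 f(x) v(x) dx.
Integrate the LHS by parts once:
  ∫_0^1/2 −u'' v dx = −[u'(x) v(x)]_0^1/2 + ∫_0^1/2 u'(x) v'(x) dx.
Thus ∫_0^1/2 u'(x) v'(x) dx = ∫_0^1/2 f(x) v(x) dx + [u'(x) v(x)]_0^1/2.
Choose V so that boundary terms are either known or forced to vanish.
u is Dirichlet: u(0) = u(1/2) = 0. Let V = H^1_0(0, 1/2); then v(0) = v(1/2) = 0, and [u' v]_0^1/2 = 0.
Weak formulation: find u (satisfying any essential BC) such that ∫_0^1/2 u'(x) v'(x) dx = ∫_0^1/2 f v dx for all v ∈ V.
Substituting f(x) = -3*x^2 - 2*x + 2, the right-hand side is ∫_0^1/2 (-3*x^2 - 2*x + 2) v dx.


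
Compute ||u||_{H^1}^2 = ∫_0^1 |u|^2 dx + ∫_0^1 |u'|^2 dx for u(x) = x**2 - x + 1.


||u||_{H^1}^2 = 31/30

The H^1 norm (squared) on an interval (0, L) is
  ||u||_{H^1}^2 = ∫_0^L u(x)^2 dx + ∫_0^L u'(x)^2 dx.
Compute u'(x) = 2*x - 1.
Then u(x)^2 = x**4 - 2*x**3 + 3*x**2 - 2*x + 1 and u'(x)^2 = 4*x**2 - 4*x + 1.
Integrate each monomial from 0 to 1 using ∫_0^1 c·x^n dx = c·1^(n+1)/(n+1):
  ∫_0^1 u(x)^2 dx = ∫_0^1 (x^4 - 2*x^3 + 3*x^2 - 2*x + 1) dx. Term by term:
    ∫_0^1 x^4 dx = 1/5;  ∫_0^1 -2*x^3 dx = -1/2;  ∫_0^1 3*x^2 dx = 1;
    ∫_0^1 -2*x dx = -1;  ∫_0^1 1 dx = 1.
  Sum: 1/5 − 1/2 + 1 − 1 + 1 = 7/10.
  ∫_0^1 u'(x)^2 dx = ∫_0^1 (4*x^2 - 4*x + 1) dx. Term by term:
    ∫_0^1 4*x^2 dx = 4/3;  ∫_0^1 -4*x dx = -2;  ∫_0^1 1 dx = 1.
  Sum: 4/3 − 2 + 1 = 1/3.
Adding: ||u||_{H^1}^2 = 7/10 + 1/3 = 31/30.


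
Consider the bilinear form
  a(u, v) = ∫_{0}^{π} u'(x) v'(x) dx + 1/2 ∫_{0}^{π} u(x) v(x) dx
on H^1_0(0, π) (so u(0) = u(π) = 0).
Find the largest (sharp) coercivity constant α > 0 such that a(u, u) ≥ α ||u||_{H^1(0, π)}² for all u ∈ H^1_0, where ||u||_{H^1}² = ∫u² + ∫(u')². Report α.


α = 3/4

Coercivity of a(·,·) on H^1_0(0, π) means a(u, u) ≥ α ||u||_{H^1}² for every u ∈ H^1_0.
The interval has length L = π, and Poincaré/coercivity depend only on L. Here a(u, u) = ∫(u')² + (1/2)·∫u².
Here 0 < c = 1/2 < 1. The condition a(u,u) ≥ α||u||_{H^1}² reads (1−α)∫(u')² ≥ (α−c)∫u². Any admissible α is ≤ 1 (rapidly oscillating u have ∫u²/∫(u')² → 0), and α = 1 would force 0 ≥ (1−c)∫u², impossible since c < 1; so 1−α > 0. By the sharp Poincaré inequality on H^1_0 of an interval of length L, ∫(u')² ≥ (π/L)²∫u² with equality for the first sine mode sin(π(x−x₀)/L) (x₀ the left endpoint), so the inequality holds for all u iff (1−α)(π/L)² ≥ α − c, i.e. α ≤ ((π/L)² + c)/((π/L)² + 1) = (1 + c(L/π)²)/(1 + (L/π)²). With (π/L)² = 1 and c = 1/2, the largest admissible constant is α = ((π/L)² + c)/((π/L)² + 1).
Simplifying, α = 3/4.


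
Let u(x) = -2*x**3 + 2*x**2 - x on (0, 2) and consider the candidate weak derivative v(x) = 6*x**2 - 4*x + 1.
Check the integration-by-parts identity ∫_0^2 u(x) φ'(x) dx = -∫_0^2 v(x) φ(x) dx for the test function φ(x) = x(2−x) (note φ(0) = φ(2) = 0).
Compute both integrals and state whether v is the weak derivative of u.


LHS = 28/5, RHS = -28/5. No, v is not the weak derivative of u.

u(x) = -2*x**3 + 2*x**2 - x, classical derivative u'(x) = -6*x**2 + 4*x - 1.
φ(x) = x(2−x), so φ'(x) = 2 - 2*x.
Note φ(0) = φ(2) = 0, so the boundary term u·φ vanishes.
LHS = ∫_0^2 u(x) φ'(x) dx = ∫_0^2 (4*x^4 - 8*x^3 + 6*x^2 - 2*x) dx. Term by term:
  ∫_0^2 4*x^4 dx = 128/5;  ∫_0^2 -8*x^3 dx = -32;  ∫_0^2 6*x^2 dx = 16;
  ∫_0^2 -2*x dx = -4.
Sum: 128/5 − 32 + 16 − 4 = 28/5.
So LHS = 28/5.
∫_0^2 v(x) φ(x) dx = ∫_0^2 (-6*x^4 + 16*x^3 - 9*x^2 + 2*x) dx. Term by term:
  ∫_0^2 -6*x^4 dx = -192/5;  ∫_0^2 16*x^3 dx = 64;  ∫_0^2 -9*x^2 dx = -24;
  ∫_0^2 2*x dx = 4.
Sum: -192/5 + 64 − 24 + 4 = 28/5.
So RHS = -∫_0^2 v(x) φ(x) dx = -28/5.
LHS − RHS = 56/5 ≠ 0, so the identity fails.
(For a valid weak derivative the identity must hold for EVERY test function, in particular this one. The failure shows v is NOT the weak derivative of u.)
Correct weak derivative would be u'(x) = -6*x**2 + 4*x - 1.


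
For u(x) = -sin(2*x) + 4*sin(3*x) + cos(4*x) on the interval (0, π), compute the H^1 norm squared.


||u||_{H^1(0,π)}^2 = -816/7 + 91*π

u'(x) = -4*sin(4*x) - 2*cos(2*x) + 12*cos(3*x).
Expand u² and (u')² and integrate term by term on (0, π), using: for integers n ≥ 1, ∫_0^π sin²(nx) dx = ∫_0^π cos²(nx) dx = π/2; for n ≠ n', ∫_0^π sin(nx)sin(n'x) dx = ∫_0^π cos(nx)cos(n'x) dx = 0; and by product-to-sum, ∫_0^π sin(nx)cos(n'x) dx = ½∫_0^π [sin((n+n')x) + sin((n−n')x)] dx, which is 0 when n+n' is even and 2n/(n²−n'²) when n+n' is odd (it need not vanish on (0, π)).
  u² squared terms: (-1)²·∫sin(2x)² dx = 1·π/2 = π/2;  (4)²·∫sin(3x)² dx = 16·π/2 = 8*π;  (1)²·∫cos(4x)² dx = 1·π/2 = π/2.
  u² cross terms: 2·(-1)·(4)·∫sin(2x)·sin(3x) dx = -8·(0) = 0;  2·(-1)·(1)·∫sin(2x)·cos(4x) dx = -2·(0) = 0;  2·(4)·(1)·∫sin(3x)·cos(4x) dx = 8·(-6/7) = -48/7.
  So ∫_0^π u² dx = π/2 + 8*π + π/2 + 0 + 0 − 48/7 = -48/7 + 9*π.
  (u')² squared terms: (-4)²·∫sin(4x)² dx = 16·π/2 = 8*π;  (-2)²·∫cos(2x)² dx = 4·π/2 = 2*π;  (12)²·∫cos(3x)² dx = 144·π/2 = 72*π.
  (u')² cross terms: 2·(-4)·(-2)·∫sin(4x)·cos(2x) dx = 16·(0) = 0;  2·(-4)·(12)·∫sin(4x)·cos(3x) dx = -96·(8/7) = -768/7;  2·(-2)·(12)·∫cos(2x)·cos(3x) dx = -48·(0) = 0.
  So ∫_0^π (u')² dx = 8*π + 2*π + 72*π + 0 − 768/7 + 0 = -768/7 + 82*π.
||u||_{H^1}^2 = (-48/7 + 9*π) + (-768/7 + 82*π) = -816/7 + 91*π.


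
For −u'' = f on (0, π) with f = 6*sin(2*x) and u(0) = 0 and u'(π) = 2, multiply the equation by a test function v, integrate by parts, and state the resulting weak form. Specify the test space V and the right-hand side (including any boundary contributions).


V = {v ∈ H^1(0, π) : v(0) = 0} (test functions vanish at x = 0 where u is specified); weak form: ∫_0^π u'v' dx = ∫_0^π (6*sin(2*x)) v dx + 2·v(π) for all v ∈ V.

Multiply both sides by a test function v and integrate from 0 to π:
  ∫_0^π −u''(x) v(x) dx = ∫_0^π f(x) v(x) dx.
Integrate the LHS by parts once:
  ∫_0^π −u'' v dx = −[u'(x) v(x)]_0^π + ∫_0^π u'(x) v'(x) dx.
Thus ∫_0^π u'(x) v'(x) dx = ∫_0^π f(x) v(x) dx + [u'(x) v(x)]_0^π.
Choose V so that boundary terms are either known or forced to vanish.
Mixed BC: u(0) = 0 (Dirichlet) and u'(π) = 2 (Neumann). Define V = {v ∈ H^1(0, π) : v(0) = 0}. Then [u' v]_0^π = u'(π)·v(π) − u'(0)·0 = 2·v(π).
Weak formulation: find u (satisfying any essential BC) such that ∫_0^π u'(x) v'(x) dx = ∫_0^π f v dx + 2·v(π) for all v ∈ V (Dirichlet at 0 absorbed into V; Neumann datum at x = π contributes the boundary term).
Substituting f(x) = 6*sin(2*x), the right-hand side is ∫_0^π (6*sin(2*x)) v dx + 2·v(π).


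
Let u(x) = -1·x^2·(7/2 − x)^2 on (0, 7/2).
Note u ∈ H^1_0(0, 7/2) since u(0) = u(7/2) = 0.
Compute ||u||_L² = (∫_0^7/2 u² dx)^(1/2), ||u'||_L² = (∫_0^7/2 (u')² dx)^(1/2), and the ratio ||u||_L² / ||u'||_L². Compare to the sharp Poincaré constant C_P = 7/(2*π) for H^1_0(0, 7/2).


||u||_L² / ||u'||_L² = 7*sqrt(3)/12 < C_P = 7/(2*π).

u(x) = -1·x^2·(7/2 − x)^2, so u'(x) = x*(-8*x^2 + 42*x - 49)/2.
u(x) = -1·x^2·(7/2 − x)^2 vanishes at x = 0 and x = 7/2, so u ∈ H^1_0(0, 7/2). Differentiate via the product rule and integrate the resulting polynomials term by term.
  ∫_0^7/2 u² dx = ∫_0^7/2 (x^8 - 14*x^7 + 147*x^6/2 - 343*x^5/2 + 2401*x^4/16) dx. Term by term:
    ∫_0^7/2 x^8 dx = 40353607/4608;  ∫_0^7/2 -14*x^7 dx = -40353607/1024;  ∫_0^7/2 147*x^6/2 dx = 17294403/256;
    ∫_0^7/2 -343*x^5/2 dx = -40353607/768;  ∫_0^7/2 2401*x^4/16 dx = 40353607/2560.
  Sum: 40353607/4608 − 40353607/1024 + 17294403/256 − 40353607/768 + 40353607/2560 = 5764801/46080.
  ∫_0^7/2 (u')² dx = ∫_0^7/2 (16*x^6 - 168*x^5 + 637*x^4 - 1029*x^3 + 2401*x^2/4) dx. Term by term:
    ∫_0^7/2 16*x^6 dx = 117649/8;  ∫_0^7/2 -168*x^5 dx = -823543/16;  ∫_0^7/2 637*x^4 dx = 10706059/160;
    ∫_0^7/2 -1029*x^3 dx = -2470629/64;  ∫_0^7/2 2401*x^2/4 dx = 823543/96.
  Sum: 117649/8 − 823543/16 + 10706059/160 − 2470629/64 + 823543/96 = 117649/960.
∫_0^7/2 u² dx = 5764801/46080, so ||u||_L² = 2401*sqrt(5)/480.
∫_0^7/2 (u')² dx = 117649/960, so ||u'||_L² = 343*sqrt(15)/120.
Ratio ||u||_L² / ||u'||_L² = 7*sqrt(3)/12.
Sharp Poincaré constant on H^1_0(0, 7/2) is C_P = L/π = 7/(2*π), achieved by sin(2*π/7·x).
A polynomial bump cannot attain the sharp Poincaré constant (only the first sine eigenfunction does), so the ratio is strictly less than C_P, consistent with ||u||_L² ≤ C_P ||u'||_L².


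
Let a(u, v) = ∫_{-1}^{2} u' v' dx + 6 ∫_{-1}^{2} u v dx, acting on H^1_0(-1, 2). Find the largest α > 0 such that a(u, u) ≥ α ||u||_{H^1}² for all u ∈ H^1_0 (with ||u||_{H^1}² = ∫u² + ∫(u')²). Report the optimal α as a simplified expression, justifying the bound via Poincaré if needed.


α = 1

Coercivity of a(·,·) on H^1_0(-1, 2) means a(u, u) ≥ α ||u||_{H^1}² for every u ∈ H^1_0.
The interval has length L = 3, and Poincaré/coercivity depend only on L. Here a(u, u) = ∫(u')² + (6)·∫u².
Here c = 6 ≥ 1, so a(u,u) = ∫(u')² + c∫u² ≥ ∫(u')² + ∫u² = ||u||_{H^1}², i.e. α = 1 works. No larger α is possible: a(u,u) ≥ α||u||_{H^1}² means (1−α)∫(u')² ≥ (α−c)∫u², and for the modes u_n = sin(nπ(x−x₀)/L) (x₀ the left endpoint) one has ∫u_n²/∫(u_n')² = (L/(nπ))² → 0, so a(u_n,u_n)/||u_n||_{H^1}² → 1. Hence the optimal constant is α = 1.
Therefore α = 1.


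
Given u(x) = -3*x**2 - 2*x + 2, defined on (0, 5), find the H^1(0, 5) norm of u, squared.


||u||_{H^1}^2 = 26720/3

The H^1 norm (squared) on an interval (0, L) is
  ||u||_{H^1}^2 = ∫_0^L u(x)^2 dx + ∫_0^L u'(x)^2 dx.
Compute u'(x) = -6*x - 2.
Then u(x)^2 = 9*x**4 + 12*x**3 - 8*x**2 - 8*x + 4 and u'(x)^2 = 36*x**2 + 24*x + 4.
Integrate each monomial from 0 to 5 using ∫_0^5 c·x^n dx = c·5^(n+1)/(n+1):
  ∫_0^5 u(x)^2 dx = ∫_0^5 (9*x^4 + 12*x^3 - 8*x^2 - 8*x + 4) dx. Term by term:
    ∫_0^5 9*x^4 dx = 5625;  ∫_0^5 12*x^3 dx = 1875;  ∫_0^5 -8*x^2 dx = -1000/3;
    ∫_0^5 -8*x dx = -100;  ∫_0^5 4 dx = 20.
  Sum: 5625 + 1875 − 1000/3 − 100 + 20 = 21260/3.
  ∫_0^5 u'(x)^2 dx = ∫_0^5 (36*x^2 + 24*x + 4) dx. Term by term:
    ∫_0^5 36*x^2 dx = 1500;  ∫_0^5 24*x dx = 300;  ∫_0^5 4 dx = 20.
  Sum: 1500 + 300 + 20 = 1820.
Adding: ||u||_{H^1}^2 = 21260/3 + 1820 = 26720/3.


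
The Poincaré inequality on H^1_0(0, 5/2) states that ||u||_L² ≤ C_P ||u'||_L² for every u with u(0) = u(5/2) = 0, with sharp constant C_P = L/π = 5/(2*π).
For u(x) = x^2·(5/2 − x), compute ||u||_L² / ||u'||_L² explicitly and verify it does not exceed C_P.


||u||_L² / ||u'||_L² = 5*sqrt(14)/28 < C_P = 5/(2*π).

u(x) = x^2·(5/2 − x), so u'(x) = x*(5 - 3*x).
u(x) = x^2·(5/2 − x) vanishes at x = 0 and x = 5/2, so u ∈ H^1_0(0, 5/2). Differentiate via the product rule and integrate the resulting polynomials term by term.
  ∫_0^5/2 u² dx = ∫_0^5/2 (x^6 - 5*x^5 + 25*x^4/4) dx. Term by term:
    ∫_0^5/2 x^6 dx = 78125/896;  ∫_0^5/2 -5*x^5 dx = -78125/384;  ∫_0^5/2 25*x^4/4 dx = 15625/128.
  Sum: 78125/896 − 78125/384 + 15625/128 = 15625/2688.
  ∫_0^5/2 (u')² dx = ∫_0^5/2 (9*x^4 - 30*x^3 + 25*x^2) dx. Term by term:
    ∫_0^5/2 9*x^4 dx = 5625/32;  ∫_0^5/2 -30*x^3 dx = -9375/32;  ∫_0^5/2 25*x^2 dx = 3125/24.
  Sum: 5625/32 − 9375/32 + 3125/24 = 625/48.
∫_0^5/2 u² dx = 15625/2688, so ||u||_L² = 125*sqrt(42)/336.
∫_0^5/2 (u')² dx = 625/48, so ||u'||_L² = 25*sqrt(3)/12.
Ratio ||u||_L² / ||u'||_L² = 5*sqrt(14)/28.
Sharp Poincaré constant on H^1_0(0, 5/2) is C_P = L/π = 5/(2*π), achieved by sin(2*π/5·x).
A polynomial bump cannot attain the sharp Poincaré constant (only the first sine eigenfunction does), so the ratio is strictly less than C_P, consistent with ||u||_L² ≤ C_P ||u'||_L².


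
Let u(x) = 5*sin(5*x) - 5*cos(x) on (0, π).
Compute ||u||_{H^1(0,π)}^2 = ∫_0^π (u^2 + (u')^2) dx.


||u||_{H^1(0,π)}^2 = 350*π

u'(x) = 5*sin(x) + 25*cos(5*x).
Expand u² and (u')² and integrate term by term on (0, π), using: for integers n ≥ 1, ∫_0^π sin²(nx) dx = ∫_0^π cos²(nx) dx = π/2; for n ≠ n', ∫_0^π sin(nx)sin(n'x) dx = ∫_0^π cos(nx)cos(n'x) dx = 0; and by product-to-sum, ∫_0^π sin(nx)cos(n'x) dx = ½∫_0^π [sin((n+n')x) + sin((n−n')x)] dx, which is 0 when n+n' is even and 2n/(n²−n'²) when n+n' is odd (it need not vanish on (0, π)).
  u² squared terms: (-5)²·∫cos(x)² dx = 25·π/2 = 25*π/2;  (5)²·∫sin(5x)² dx = 25·π/2 = 25*π/2.
  u² cross terms: 2·(-5)·(5)·∫cos(x)·sin(5x) dx = -50·(0) = 0.
  So ∫_0^π u² dx = 25*π/2 + 25*π/2 + 0 = 25*π.
  (u')² squared terms: (5)²·∫sin(x)² dx = 25·π/2 = 25*π/2;  (25)²·∫cos(5x)² dx = 625·π/2 = 625*π/2.
  (u')² cross terms: 2·(5)·(25)·∫sin(x)·cos(5x) dx = 250·(0) = 0.
  So ∫_0^π (u')² dx = 25*π/2 + 625*π/2 + 0 = 325*π.
||u||_{H^1}^2 = (25*π) + (325*π) = 350*π.


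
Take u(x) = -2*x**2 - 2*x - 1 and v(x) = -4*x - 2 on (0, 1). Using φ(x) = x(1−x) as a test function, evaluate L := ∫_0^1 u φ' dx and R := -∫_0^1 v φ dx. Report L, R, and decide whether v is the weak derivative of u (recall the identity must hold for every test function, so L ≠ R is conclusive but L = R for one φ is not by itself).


LHS = 2/3, RHS = 2/3. Yes, v = u' weakly.

u(x) = -2*x**2 - 2*x - 1, classical derivative u'(x) = -4*x - 2.
φ(x) = x(1−x), so φ'(x) = 1 - 2*x.
Note φ(0) = φ(1) = 0, so the boundary term u·φ vanishes.
LHS = ∫_0^1 u(x) φ'(x) dx = ∫_0^1 (4*x^3 + 2*x^2 - 1) dx. Term by term:
  ∫_0^1 4*x^3 dx = 1;  ∫_0^1 2*x^2 dx = 2/3;  ∫_0^1 -1 dx = -1.
Sum: 1 + 2/3 − 1 = 2/3.
So LHS = 2/3.
∫_0^1 v(x) φ(x) dx = ∫_0^1 (4*x^3 - 2*x^2 - 2*x) dx. Term by term:
  ∫_0^1 4*x^3 dx = 1;  ∫_0^1 -2*x^2 dx = -2/3;  ∫_0^1 -2*x dx = -1.
Sum: 1 − 2/3 − 1 = -2/3.
So RHS = -∫_0^1 v(x) φ(x) dx = 2/3.
LHS = RHS, so the identity holds for this test φ.
Moreover u is smooth here and v(x) = u'(x) = -4*x - 2 pointwise, so the identity holds for every test function. Hence v is the weak derivative of u.


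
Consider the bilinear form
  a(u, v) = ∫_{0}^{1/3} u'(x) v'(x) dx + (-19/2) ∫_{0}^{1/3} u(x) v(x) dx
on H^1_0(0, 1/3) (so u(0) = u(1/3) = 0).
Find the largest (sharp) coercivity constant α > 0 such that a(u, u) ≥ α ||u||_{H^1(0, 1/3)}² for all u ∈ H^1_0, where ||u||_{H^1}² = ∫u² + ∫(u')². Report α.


α = (-19 + 18*π^2)/(2*(1 + 9*π^2))

Coercivity of a(·,·) on H^1_0(0, 1/3) means a(u, u) ≥ α ||u||_{H^1}² for every u ∈ H^1_0.
The interval has length L = 1/3, and Poincaré/coercivity depend only on L. Here a(u, u) = ∫(u')² + (-19/2)·∫u².
Here c = -19/2 < 0 with |c| < (π/L)² = 9*π^2, so coercivity still holds. The condition a(u,u) ≥ α||u||_{H^1}² reads (1−α)∫(u')² ≥ (α−c)∫u². Any admissible α is ≤ 1 (rapidly oscillating u have ∫u²/∫(u')² → 0), and α = 1 would force 0 ≥ (1−c)∫u², impossible since c < 1; so 1−α > 0. By the sharp Poincaré inequality on H^1_0 of an interval of length L, ∫(u')² ≥ (π/L)²∫u² with equality for the first sine mode sin(π(x−x₀)/L) (x₀ the left endpoint), so the inequality holds for all u iff (1−α)(π/L)² ≥ α − c, i.e. α ≤ ((π/L)² + c)/((π/L)² + 1) = (1 + c(L/π)²)/(1 + (L/π)²). (Direct route, valid since c ≤ 0: Poincaré gives c∫u² ≥ c(L/π)²∫(u')², so a(u,u) ≥ (1 + c(L/π)²)∫(u')², while ||u||_{H^1}² ≤ (1 + (L/π)²)∫(u')²; dividing yields the same α.) With (π/L)² = 9*π^2 and c = -19/2, the largest admissible constant is α = ((π/L)² + c)/((π/L)² + 1).
Simplifying, α = (-19 + 18*π^2)/(2*(1 + 9*π^2)).


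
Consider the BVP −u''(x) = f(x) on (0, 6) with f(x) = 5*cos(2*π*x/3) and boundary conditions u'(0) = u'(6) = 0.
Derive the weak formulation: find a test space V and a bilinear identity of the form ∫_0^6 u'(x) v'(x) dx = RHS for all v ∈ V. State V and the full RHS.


V = H^1(0, 6) (no boundary constraint on v; u is determined up to an additive constant); weak form: ∫_0^6 u'v' dx = ∫_0^6 (5*cos(2*π*x/3)) v dx for all v ∈ V.

Multiply both sides by a test function v and integrate from 0 to 6:
  ∫_0^6 −u''(x) v(x) dx = ∫_0^6 f(x) v(x) dx.
Integrate the LHS by parts once:
  ∫_0^6 −u'' v dx = −[u'(x) v(x)]_0^6 + ∫_0^6 u'(x) v'(x) dx.
Thus ∫_0^6 u'(x) v'(x) dx = ∫_0^6 f(x) v(x) dx + [u'(x) v(x)]_0^6.
Choose V so that boundary terms are either known or forced to vanish.
u has homogeneous Neumann: u'(0) = u'(6) = 0. So [u' v]_0^6 = 0·v(6) − 0·v(0) = 0 for any v; take V = H^1(0, 6).
Weak formulation: find u (satisfying any essential BC) such that ∫_0^6 u'(x) v'(x) dx = ∫_0^6 f v dx for all v ∈ V (homogeneous Neumann, so boundary terms vanish).
Substituting f(x) = 5*cos(2*π*x/3), the right-hand side is ∫_0^6 (5*cos(2*π*x/3)) v dx.
Compatibility check (pure Neumann): taking v ≡ 1 ∈ V gives 0 = ∫_0^6 f dx + (0) − (0), i.e. ∫_0^6 f dx must equal u'(0) − u'(6) = 0. Indeed ∫_0^6 (5*cos(2*π*x/3)) dx = 0, so the data are compatible. The solution is then unique only up to an additive constant (fix it e.g. by requiring ∫_0^6 u dx = 0).


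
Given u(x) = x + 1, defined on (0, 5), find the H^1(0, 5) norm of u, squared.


||u||_{H^1}^2 = 230/3

The H^1 norm (squared) on an interval (0, L) is
  ||u||_{H^1}^2 = ∫_0^L u(x)^2 dx + ∫_0^L u'(x)^2 dx.
Compute u'(x) = 1.
Then u(x)^2 = x**2 + 2*x + 1 and u'(x)^2 = 1.
Integrate each monomial from 0 to 5 using ∫_0^5 c·x^n dx = c·5^(n+1)/(n+1):
  ∫_0^5 u(x)^2 dx = ∫_0^5 (x^2 + 2*x + 1) dx. Term by term:
    ∫_0^5 x^2 dx = 125/3;  ∫_0^5 2*x dx = 25;  ∫_0^5 1 dx = 5.
  Sum: 125/3 + 25 + 5 = 215/3.
  ∫_0^5 u'(x)^2 dx = ∫_0^5 (1) dx. Term by term:
    ∫_0^5 1 dx = 5.
Adding: ||u||_{H^1}^2 = 215/3 + 5 = 230/3.


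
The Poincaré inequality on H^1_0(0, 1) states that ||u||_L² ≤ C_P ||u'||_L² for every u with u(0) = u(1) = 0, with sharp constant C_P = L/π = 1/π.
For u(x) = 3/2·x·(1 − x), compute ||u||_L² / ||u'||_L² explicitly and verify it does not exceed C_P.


||u||_L² / ||u'||_L² = sqrt(10)/10 < C_P = 1/π.

u(x) = 3/2·x·(1 − x), so u'(x) = 3/2 - 3*x.
u(x) = 3/2·x·(1 − x) vanishes at x = 0 and x = 1, so u ∈ H^1_0(0, 1). Differentiate via the product rule and integrate the resulting polynomials term by term.
  ∫_0^1 u² dx = ∫_0^1 (9*x^4/4 - 9*x^3/2 + 9*x^2/4) dx. Term by term:
    ∫_0^1 9*x^4/4 dx = 9/20;  ∫_0^1 -9*x^3/2 dx = -9/8;  ∫_0^1 9*x^2/4 dx = 3/4.
  Sum: 9/20 − 9/8 + 3/4 = 3/40.
  ∫_0^1 (u')² dx = ∫_0^1 (9*x^2 - 9*x + 9/4) dx. Term by term:
    ∫_0^1 9*x^2 dx = 3;  ∫_0^1 -9*x dx = -9/2;  ∫_0^1 9/4 dx = 9/4.
  Sum: 3 − 9/2 + 9/4 = 3/4.
∫_0^1 u² dx = 3/40, so ||u||_L² = sqrt(30)/20.
∫_0^1 (u')² dx = 3/4, so ||u'||_L² = sqrt(3)/2.
Ratio ||u||_L² / ||u'||_L² = sqrt(10)/10.
Sharp Poincaré constant on H^1_0(0, 1) is C_P = L/π = 1/π, achieved by sin(π·x).
A polynomial bump cannot attain the sharp Poincaré constant (only the first sine eigenfunction does), so the ratio is strictly less than C_P, consistent with ||u||_L² ≤ C_P ||u'||_L².


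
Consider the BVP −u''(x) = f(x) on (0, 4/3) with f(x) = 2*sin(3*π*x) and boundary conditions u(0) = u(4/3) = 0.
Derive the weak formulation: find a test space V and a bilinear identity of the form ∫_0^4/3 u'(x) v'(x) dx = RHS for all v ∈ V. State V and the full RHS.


V = H^1_0(0, 4/3) (so v(0) = v(4/3) = 0); weak form: ∫_0^4/3 u'v' dx = ∫_0^4/3 (2*sin(3*π*x)) v dx for all v ∈ V.

Multiply both sides by a test function v and integrate from 0 to 4/3:
  ∫_0^4/3 −u''(x) v(x) dx = ∫_0^4/3 f(x) v(x) dx.
Integrate the LHS by parts once:
  ∫_0^4/3 −u'' v dx = −[u'(x) v(x)]_0^4/3 + ∫_0^4/3 u'(x) v'(x) dx.
Thus ∫_0^4/3 u'(x) v'(x) dx = ∫_0^4/3 f(x) v(x) dx + [u'(x) v(x)]_0^4/3.
Choose V so that boundary terms are either known or forced to vanish.
u is Dirichlet: u(0) = u(4/3) = 0. Let V = H^1_0(0, 4/3); then v(0) = v(4/3) = 0, and [u' v]_0^4/3 = 0.
Weak formulation: find u (satisfying any essential BC) such that ∫_0^4/3 u'(x) v'(x) dx = ∫_0^4/3 f v dx for all v ∈ V.
Substituting f(x) = 2*sin(3*π*x), the right-hand side is ∫_0^4/3 (2*sin(3*π*x)) v dx.


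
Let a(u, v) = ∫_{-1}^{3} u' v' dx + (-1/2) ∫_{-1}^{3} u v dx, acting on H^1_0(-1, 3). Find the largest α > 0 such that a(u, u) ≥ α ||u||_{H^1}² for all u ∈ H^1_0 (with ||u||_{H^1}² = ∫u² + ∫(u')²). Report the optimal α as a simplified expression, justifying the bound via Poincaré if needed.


α = (-8 + π^2)/(π^2 + 16)

Coercivity of a(·,·) on H^1_0(-1, 3) means a(u, u) ≥ α ||u||_{H^1}² for every u ∈ H^1_0.
The interval has length L = 4, and Poincaré/coercivity depend only on L. Here a(u, u) = ∫(u')² + (-1/2)·∫u².
Here c = -1/2 < 0 with |c| < (π/L)² = π^2/16, so coercivity still holds. The condition a(u,u) ≥ α||u||_{H^1}² reads (1−α)∫(u')² ≥ (α−c)∫u². Any admissible α is ≤ 1 (rapidly oscillating u have ∫u²/∫(u')² → 0), and α = 1 would force 0 ≥ (1−c)∫u², impossible since c < 1; so 1−α > 0. By the sharp Poincaré inequality on H^1_0 of an interval of length L, ∫(u')² ≥ (π/L)²∫u² with equality for the first sine mode sin(π(x−x₀)/L) (x₀ the left endpoint), so the inequality holds for all u iff (1−α)(π/L)² ≥ α − c, i.e. α ≤ ((π/L)² + c)/((π/L)² + 1) = (1 + c(L/π)²)/(1 + (L/π)²). (Direct route, valid since c ≤ 0: Poincaré gives c∫u² ≥ c(L/π)²∫(u')², so a(u,u) ≥ (1 + c(L/π)²)∫(u')², while ||u||_{H^1}² ≤ (1 + (L/π)²)∫(u')²; dividing yields the same α.) With (π/L)² = π^2/16 and c = -1/2, the largest admissible constant is α = ((π/L)² + c)/((π/L)² + 1).
Simplifying, α = (-8 + π^2)/(π^2 + 16).
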